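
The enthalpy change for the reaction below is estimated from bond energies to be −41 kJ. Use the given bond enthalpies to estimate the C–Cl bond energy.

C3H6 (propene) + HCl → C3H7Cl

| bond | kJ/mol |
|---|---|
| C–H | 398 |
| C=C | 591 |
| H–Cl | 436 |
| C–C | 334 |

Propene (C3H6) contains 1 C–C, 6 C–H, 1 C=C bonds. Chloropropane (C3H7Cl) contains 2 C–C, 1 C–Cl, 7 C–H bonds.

Let D be the C–Cl bond energy.
Σ(broken) = 1×334 + 6×398 + 1×591 + 1×436 = 3749
Σ(formed) = 2×334 + 1×D + 7×398 = 3454 + D
ΔH = Σ(broken) − Σ(formed) = (3749) − (3454 + D) = +295 − D
Setting this equal to −41 kJ gives D = 336 kJ/mol.

D(C–Cl) ≈ 336 kJ/mol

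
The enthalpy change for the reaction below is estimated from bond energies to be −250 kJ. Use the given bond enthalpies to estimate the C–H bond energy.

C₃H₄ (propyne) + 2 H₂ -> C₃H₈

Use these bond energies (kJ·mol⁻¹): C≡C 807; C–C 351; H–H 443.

Let D be the C–H bond energy.
Σ(broken) = 1×807 + 1×351 + 4×D + 2×443 = 2044 + 4D
Σ(formed) = 2×351 + 8×D = 702 + 8D
ΔH = Σ(broken) − Σ(formed) = (2044 + 4D) − (702 + 8D) = +1342 − 4D
Setting this equal to −250 kJ gives 4D = 1592, so D = 398 kJ/mol.

D(C–H) ≈ 398 kJ/mol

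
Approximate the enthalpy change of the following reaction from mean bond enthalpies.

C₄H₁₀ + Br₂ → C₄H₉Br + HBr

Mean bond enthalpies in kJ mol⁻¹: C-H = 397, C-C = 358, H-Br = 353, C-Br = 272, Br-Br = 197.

ΔH ≈ −31 kJ

Bonds broken (reactants):
  Br-Br: 1 × 197 = 197
  C-C: 3 × 358 = 1074
  C-H: 10 × 397 = 3970
  Σ(broken) = 5241 kJ
Bonds formed (products):
  C-Br: 1 × 272 = 272
  C-C: 3 × 358 = 1074
  C-H: 9 × 397 = 3573
  H-Br: 1 × 353 = 353
  Σ(formed) = 5272 kJ
ΔH = Σ(broken) − Σ(formed) = 5241 − 5272 = −31 kJ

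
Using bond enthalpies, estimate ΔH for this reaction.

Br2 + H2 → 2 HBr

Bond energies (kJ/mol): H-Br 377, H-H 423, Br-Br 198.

Bonds broken (reactants):
  Br-Br: 1 × 198 = 198
  H-H: 1 × 423 = 423
  Σ(broken) = 621 kJ
Bonds formed (products):
  H-Br: 2 × 377 = 754
  Σ(formed) = 754 kJ
ΔH = Σ(broken) − Σ(formed) = 621 − 754 = −133 kJ

ΔH ≈ −133 kJ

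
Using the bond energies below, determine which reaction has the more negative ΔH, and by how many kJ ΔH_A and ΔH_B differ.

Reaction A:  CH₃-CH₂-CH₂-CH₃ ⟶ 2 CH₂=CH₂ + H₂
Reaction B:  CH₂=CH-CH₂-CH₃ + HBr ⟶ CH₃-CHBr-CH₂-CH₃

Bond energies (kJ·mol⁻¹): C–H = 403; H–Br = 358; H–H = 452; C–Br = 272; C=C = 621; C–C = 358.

Reaction B, by 240 kJ

Reaction A:
  Bonds broken (reactants):
    C–C: 3 × 358 = 1074
    C–H: 10 × 403 = 4030
    Σ(broken) = 5104 kJ
  Bonds formed (products):
    C–H: 8 × 403 = 3224
    C=C: 2 × 621 = 1242
    H–H: 1 × 452 = 452
    Σ(formed) = 4918 kJ
  ΔH_A = 5104 − 4918 = +186 kJ
Reaction B:
  Bonds broken (reactants):
    C–C: 2 × 358 = 716
    C–H: 8 × 403 = 3224
    C=C: 1 × 621 = 621
    H–Br: 1 × 358 = 358
    Σ(broken) = 4919 kJ
  Bonds formed (products):
    C–Br: 1 × 272 = 272
    C–C: 3 × 358 = 1074
    C–H: 9 × 403 = 3627
    Σ(formed) = 4973 kJ
  ΔH_B = 4919 − 4973 = −54 kJ
ΔH_A − ΔH_B = +240 kJ, so reaction B has the more negative ΔH; |ΔH_A − ΔH_B| = 240 kJ.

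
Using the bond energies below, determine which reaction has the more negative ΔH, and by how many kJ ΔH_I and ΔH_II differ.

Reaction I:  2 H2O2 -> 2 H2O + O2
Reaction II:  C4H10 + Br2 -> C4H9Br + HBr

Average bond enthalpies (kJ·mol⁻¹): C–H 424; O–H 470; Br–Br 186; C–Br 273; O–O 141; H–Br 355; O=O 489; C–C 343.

Reaction I, by 189 kJ

Reaction I:
  Bonds broken (reactants):
    O–H: 4 × 470 = 1880
    O–O: 2 × 141 = 282
    Σ(broken) = 2162 kJ
  Bonds formed (products):
    O–H: 4 × 470 = 1880
    O=O: 1 × 489 = 489
    Σ(formed) = 2369 kJ
  ΔH_I = 2162 − 2369 = −207 kJ
Reaction II:
  Bonds broken (reactants):
    Br–Br: 1 × 186 = 186
    C–C: 3 × 343 = 1029
    C–H: 10 × 424 = 4240
    Σ(broken) = 5455 kJ
  Bonds formed (products):
    C–Br: 1 × 273 = 273
    C–C: 3 × 343 = 1029
    C–H: 9 × 424 = 3816
    H–Br: 1 × 355 = 355
    Σ(formed) = 5473 kJ
  ΔH_II = 5455 − 5473 = −18 kJ
ΔH_I − ΔH_II = −189 kJ, so reaction I has the more negative ΔH; |ΔH_I − ΔH_II| = 189 kJ.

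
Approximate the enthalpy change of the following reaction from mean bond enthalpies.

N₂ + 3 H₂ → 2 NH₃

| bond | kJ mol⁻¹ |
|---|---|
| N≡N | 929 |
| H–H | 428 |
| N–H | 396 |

Bonds broken (reactants):
  H–H: 3 × 428 = 1284
  N≡N: 1 × 929 = 929
  Σ(broken) = 2213 kJ
Bonds formed (products):
  N–H: 6 × 396 = 2376
  Σ(formed) = 2376 kJ
ΔH = Σ(broken) − Σ(formed) = 2213 − 2376 = −163 kJ

ΔH ≈ −163 kJ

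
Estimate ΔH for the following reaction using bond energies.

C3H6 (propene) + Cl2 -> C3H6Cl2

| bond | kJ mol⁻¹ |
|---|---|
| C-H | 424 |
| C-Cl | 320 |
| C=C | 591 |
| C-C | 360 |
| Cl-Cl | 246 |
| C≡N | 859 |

ΔH ≈ −163 kJ

Bonds broken (reactants):
  C-C: 1 × 360 = 360
  C-H: 6 × 424 = 2544
  C=C: 1 × 591 = 591
  Cl-Cl: 1 × 246 = 246
  Σ(broken) = 3741 kJ
Bonds formed (products):
  C-C: 2 × 360 = 720
  C-Cl: 2 × 320 = 640
  C-H: 6 × 424 = 2544
  Σ(formed) = 3904 kJ
ΔH = Σ(broken) − Σ(formed) = 3741 − 3904 = −163 kJ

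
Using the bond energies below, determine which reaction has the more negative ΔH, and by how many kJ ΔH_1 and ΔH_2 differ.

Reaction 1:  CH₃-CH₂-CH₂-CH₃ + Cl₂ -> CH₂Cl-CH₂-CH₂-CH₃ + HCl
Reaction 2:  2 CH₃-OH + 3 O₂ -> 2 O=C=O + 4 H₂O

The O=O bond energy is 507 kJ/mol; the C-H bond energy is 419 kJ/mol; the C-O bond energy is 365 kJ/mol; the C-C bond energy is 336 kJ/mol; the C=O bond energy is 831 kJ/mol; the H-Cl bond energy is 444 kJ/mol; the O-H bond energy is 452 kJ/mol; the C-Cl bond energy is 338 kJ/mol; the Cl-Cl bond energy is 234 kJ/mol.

Reaction 1:
  Bonds broken (reactants):
    C-C: 3 × 336 = 1008
    C-H: 10 × 419 = 4190
    Cl-Cl: 1 × 234 = 234
    Σ(broken) = 5432 kJ
  Bonds formed (products):
    C-C: 3 × 336 = 1008
    C-Cl: 1 × 338 = 338
    C-H: 9 × 419 = 3771
    H-Cl: 1 × 444 = 444
    Σ(formed) = 5561 kJ
  ΔH_1 = 5432 − 5561 = −129 kJ
Reaction 2:
  Bonds broken (reactants):
    C-H: 6 × 419 = 2514
    C-O: 2 × 365 = 730
    O-H: 2 × 452 = 904
    O=O: 3 × 507 = 1521
    Σ(broken) = 5669 kJ
  Bonds formed (products):
    C=O: 4 × 831 = 3324
    O-H: 8 × 452 = 3616
    Σ(formed) = 6940 kJ
  ΔH_2 = 5669 − 6940 = −1271 kJ
ΔH_1 − ΔH_2 = +1142 kJ, so reaction 2 has the more negative ΔH; |ΔH_1 − ΔH_2| = 1142 kJ.

Reaction 2, by 1142 kJ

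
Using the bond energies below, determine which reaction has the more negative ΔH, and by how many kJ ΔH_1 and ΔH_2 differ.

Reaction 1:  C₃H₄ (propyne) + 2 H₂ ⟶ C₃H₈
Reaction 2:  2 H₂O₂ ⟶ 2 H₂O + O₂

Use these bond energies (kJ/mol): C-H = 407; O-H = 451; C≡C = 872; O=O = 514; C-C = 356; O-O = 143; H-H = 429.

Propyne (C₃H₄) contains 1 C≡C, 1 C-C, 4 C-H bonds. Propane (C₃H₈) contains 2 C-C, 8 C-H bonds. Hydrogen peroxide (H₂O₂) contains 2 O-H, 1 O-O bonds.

Reaction 1, by 26 kJ

Reaction 1:
  Bonds broken (reactants):
    C≡C: 1 × 872 = 872
    C-C: 1 × 356 = 356
    C-H: 4 × 407 = 1628
    H-H: 2 × 429 = 858
    Σ(broken) = 3714 kJ
  Bonds formed (products):
    C-C: 2 × 356 = 712
    C-H: 8 × 407 = 3256
    Σ(formed) = 3968 kJ
  ΔH_1 = 3714 − 3968 = −254 kJ
Reaction 2:
  Bonds broken (reactants):
    O-H: 4 × 451 = 1804
    O-O: 2 × 143 = 286
    Σ(broken) = 2090 kJ
  Bonds formed (products):
    O-H: 4 × 451 = 1804
    O=O: 1 × 514 = 514
    Σ(formed) = 2318 kJ
  ΔH_2 = 2090 − 2318 = −228 kJ
ΔH_1 − ΔH_2 = −26 kJ, so reaction 1 has the more negative ΔH; |ΔH_1 − ΔH_2| = 26 kJ.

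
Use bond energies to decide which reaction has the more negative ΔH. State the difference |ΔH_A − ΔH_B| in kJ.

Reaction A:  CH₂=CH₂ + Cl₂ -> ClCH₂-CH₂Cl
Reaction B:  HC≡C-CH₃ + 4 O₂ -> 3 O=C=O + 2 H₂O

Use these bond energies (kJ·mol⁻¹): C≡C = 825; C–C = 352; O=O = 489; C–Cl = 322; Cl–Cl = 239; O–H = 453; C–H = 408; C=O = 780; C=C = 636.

Reaction B, by 1606 kJ

Reaction A:
  Bonds broken (reactants):
    C–H: 4 × 408 = 1632
    C=C: 1 × 636 = 636
    Cl–Cl: 1 × 239 = 239
    Σ(broken) = 2507 kJ
  Bonds formed (products):
    C–C: 1 × 352 = 352
    C–Cl: 2 × 322 = 644
    C–H: 4 × 408 = 1632
    Σ(formed) = 2628 kJ
  ΔH_A = 2507 − 2628 = −121 kJ
Reaction B:
  Bonds broken (reactants):
    C≡C: 1 × 825 = 825
    C–C: 1 × 352 = 352
    C–H: 4 × 408 = 1632
    O=O: 4 × 489 = 1956
    Σ(broken) = 4765 kJ
  Bonds formed (products):
    C=O: 6 × 780 = 4680
    O–H: 4 × 453 = 1812
    Σ(formed) = 6492 kJ
  ΔH_B = 4765 − 6492 = −1727 kJ
ΔH_A − ΔH_B = +1606 kJ, so reaction B has the more negative ΔH; |ΔH_A − ΔH_B| = 1606 kJ.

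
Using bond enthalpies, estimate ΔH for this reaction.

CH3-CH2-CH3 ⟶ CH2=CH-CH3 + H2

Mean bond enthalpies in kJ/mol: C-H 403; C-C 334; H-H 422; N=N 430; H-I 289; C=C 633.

ΔH ≈ +85 kJ

Bonds broken (reactants):
  C-C: 2 × 334 = 668
  C-H: 8 × 403 = 3224
  Σ(broken) = 3892 kJ
Bonds formed (products):
  C-C: 1 × 334 = 334
  C-H: 6 × 403 = 2418
  C=C: 1 × 633 = 633
  H-H: 1 × 422 = 422
  Σ(formed) = 3807 kJ
ΔH = Σ(broken) − Σ(formed) = 3892 − 3807 = +85 kJ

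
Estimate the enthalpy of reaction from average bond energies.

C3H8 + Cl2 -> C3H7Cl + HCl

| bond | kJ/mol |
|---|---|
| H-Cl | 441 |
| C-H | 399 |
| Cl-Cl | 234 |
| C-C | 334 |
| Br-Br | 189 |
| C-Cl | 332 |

ΔH ≈ −140 kJ

Bonds broken (reactants):
  C-C: 2 × 334 = 668
  C-H: 8 × 399 = 3192
  Cl-Cl: 1 × 234 = 234
  Σ(broken) = 4094 kJ
Bonds formed (products):
  C-C: 2 × 334 = 668
  C-Cl: 1 × 332 = 332
  C-H: 7 × 399 = 2793
  H-Cl: 1 × 441 = 441
  Σ(formed) = 4234 kJ
ΔH = Σ(broken) − Σ(formed) = 4094 − 4234 = −140 kJ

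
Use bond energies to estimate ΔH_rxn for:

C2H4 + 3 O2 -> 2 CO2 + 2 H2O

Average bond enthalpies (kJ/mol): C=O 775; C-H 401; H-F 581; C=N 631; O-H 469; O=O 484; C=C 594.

ΔH ≈ −1326 kJ

Bonds broken (reactants):
  C-H: 4 × 401 = 1604
  C=C: 1 × 594 = 594
  O=O: 3 × 484 = 1452
  Σ(broken) = 3650 kJ
Bonds formed (products):
  C=O: 4 × 775 = 3100
  O-H: 4 × 469 = 1876
  Σ(formed) = 4976 kJ
ΔH = Σ(broken) − Σ(formed) = 3650 − 4976 = −1326 kJ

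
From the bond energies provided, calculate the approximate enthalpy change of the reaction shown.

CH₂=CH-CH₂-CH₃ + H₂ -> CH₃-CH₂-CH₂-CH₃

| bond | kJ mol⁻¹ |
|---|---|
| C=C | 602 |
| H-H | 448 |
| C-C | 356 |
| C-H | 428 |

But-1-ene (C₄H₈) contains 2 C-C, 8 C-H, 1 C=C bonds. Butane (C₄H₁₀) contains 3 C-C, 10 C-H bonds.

ΔH ≈ −162 kJ

Bonds broken (reactants):
  C-C: 2 × 356 = 712
  C-H: 8 × 428 = 3424
  C=C: 1 × 602 = 602
  H-H: 1 × 448 = 448
  Σ(broken) = 5186 kJ
Bonds formed (products):
  C-C: 3 × 356 = 1068
  C-H: 10 × 428 = 4280
  Σ(formed) = 5348 kJ
ΔH = Σ(broken) − Σ(formed) = 5186 − 5348 = −162 kJ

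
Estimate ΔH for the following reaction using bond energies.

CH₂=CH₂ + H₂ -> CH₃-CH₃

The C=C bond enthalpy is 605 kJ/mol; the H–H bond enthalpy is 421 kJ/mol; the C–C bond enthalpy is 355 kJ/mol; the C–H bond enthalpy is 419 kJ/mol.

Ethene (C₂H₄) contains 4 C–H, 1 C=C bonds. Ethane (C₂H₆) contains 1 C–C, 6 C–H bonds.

Bonds broken (reactants):
  C–H: 4 × 419 = 1676
  C=C: 1 × 605 = 605
  H–H: 1 × 421 = 421
  Σ(broken) = 2702 kJ
Bonds formed (products):
  C–C: 1 × 355 = 355
  C–H: 6 × 419 = 2514
  Σ(formed) = 2869 kJ
ΔH = Σ(broken) − Σ(formed) = 2702 − 2869 = −167 kJ

ΔH ≈ −167 kJ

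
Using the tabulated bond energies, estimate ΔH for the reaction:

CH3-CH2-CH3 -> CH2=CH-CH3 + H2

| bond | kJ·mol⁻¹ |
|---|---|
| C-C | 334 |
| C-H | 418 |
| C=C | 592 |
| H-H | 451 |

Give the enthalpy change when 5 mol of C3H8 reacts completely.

ΔH = +635 kJ

Bonds broken (reactants):
  C-C: 2 × 334 = 668
  C-H: 8 × 418 = 3344
  Σ(broken) = 4012 kJ
Bonds formed (products):
  C-C: 1 × 334 = 334
  C-H: 6 × 418 = 2508
  C=C: 1 × 592 = 592
  H-H: 1 × 451 = 451
  Σ(formed) = 3885 kJ
ΔH = Σ(broken) − Σ(formed) = 4012 − 3885 = +127 kJ
For 5× the reaction as written: 5 × (+127) = +635 kJ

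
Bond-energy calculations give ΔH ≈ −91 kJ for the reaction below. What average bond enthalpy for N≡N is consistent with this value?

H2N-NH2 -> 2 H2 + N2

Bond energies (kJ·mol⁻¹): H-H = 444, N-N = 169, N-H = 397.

Let D be the N≡N bond energy.
Σ(broken) = 4×397 + 1×169 = 1757
Σ(formed) = 2×444 + 1×D = 888 + D
ΔH = Σ(broken) − Σ(formed) = (1757) − (888 + D) = +869 − D
Setting this equal to −91 kJ gives D = 960 kJ/mol.

D(N≡N) ≈ 960 kJ/mol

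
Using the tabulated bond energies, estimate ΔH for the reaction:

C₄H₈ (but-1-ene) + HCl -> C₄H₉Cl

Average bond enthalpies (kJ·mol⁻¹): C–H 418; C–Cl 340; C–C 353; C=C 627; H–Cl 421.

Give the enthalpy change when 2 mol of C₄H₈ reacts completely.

Bonds broken (reactants):
  C–C: 2 × 353 = 706
  C–H: 8 × 418 = 3344
  C=C: 1 × 627 = 627
  H–Cl: 1 × 421 = 421
  Σ(broken) = 5098 kJ
Bonds formed (products):
  C–C: 3 × 353 = 1059
  C–Cl: 1 × 340 = 340
  C–H: 9 × 418 = 3762
  Σ(formed) = 5161 kJ
ΔH = Σ(broken) − Σ(formed) = 5098 − 5161 = −63 kJ
For 2× the reaction as written: 2 × (−63) = −126 kJ

ΔH = −126 kJ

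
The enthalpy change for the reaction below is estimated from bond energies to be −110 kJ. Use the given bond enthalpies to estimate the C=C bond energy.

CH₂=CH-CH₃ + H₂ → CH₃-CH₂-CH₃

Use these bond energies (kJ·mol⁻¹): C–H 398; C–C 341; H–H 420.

D(C=C) ≈ 607 kJ/mol

Let D be the C=C bond energy.
Σ(broken) = 1×341 + 6×398 + 1×D + 1×420 = 3149 + D
Σ(formed) = 2×341 + 8×398 = 3866
ΔH = Σ(broken) − Σ(formed) = (3149 + D) − (3866) = −717 + D
Setting this equal to −110 kJ gives D = 607 kJ/mol.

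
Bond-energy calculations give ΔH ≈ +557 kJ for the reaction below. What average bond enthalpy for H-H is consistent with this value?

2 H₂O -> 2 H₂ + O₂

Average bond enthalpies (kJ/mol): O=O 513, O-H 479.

D(H-H) ≈ 423 kJ/mol

Let D be the H-H bond energy.
Σ(broken) = 4×479 = 1916
Σ(formed) = 2×D + 1×513 = 513 + 2D
ΔH = Σ(broken) − Σ(formed) = (1916) − (513 + 2D) = +1403 − 2D
Setting this equal to +557 kJ gives 2D = 846, so D = 423 kJ/mol.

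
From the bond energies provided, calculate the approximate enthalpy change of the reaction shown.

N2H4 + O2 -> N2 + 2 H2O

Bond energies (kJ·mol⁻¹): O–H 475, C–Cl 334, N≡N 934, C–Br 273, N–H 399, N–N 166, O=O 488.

Bonds broken (reactants):
  N–H: 4 × 399 = 1596
  N–N: 1 × 166 = 166
  O=O: 1 × 488 = 488
  Σ(broken) = 2250 kJ
Bonds formed (products):
  N≡N: 1 × 934 = 934
  O–H: 4 × 475 = 1900
  Σ(formed) = 2834 kJ
ΔH = Σ(broken) − Σ(formed) = 2250 − 2834 = −584 kJ

ΔH ≈ −584 kJ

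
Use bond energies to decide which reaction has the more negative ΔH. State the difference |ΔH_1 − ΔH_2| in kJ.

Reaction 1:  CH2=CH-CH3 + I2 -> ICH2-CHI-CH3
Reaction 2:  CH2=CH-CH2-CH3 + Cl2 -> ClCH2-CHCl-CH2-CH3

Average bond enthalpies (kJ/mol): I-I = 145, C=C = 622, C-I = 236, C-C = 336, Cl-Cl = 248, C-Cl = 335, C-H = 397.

Reaction 1:
  Bonds broken (reactants):
    C-C: 1 × 336 = 336
    C-H: 6 × 397 = 2382
    C=C: 1 × 622 = 622
    I-I: 1 × 145 = 145
    Σ(broken) = 3485 kJ
  Bonds formed (products):
    C-C: 2 × 336 = 672
    C-H: 6 × 397 = 2382
    C-I: 2 × 236 = 472
    Σ(formed) = 3526 kJ
  ΔH_1 = 3485 − 3526 = −41 kJ
Reaction 2:
  Bonds broken (reactants):
    C-C: 2 × 336 = 672
    C-H: 8 × 397 = 3176
    C=C: 1 × 622 = 622
    Cl-Cl: 1 × 248 = 248
    Σ(broken) = 4718 kJ
  Bonds formed (products):
    C-C: 3 × 336 = 1008
    C-Cl: 2 × 335 = 670
    C-H: 8 × 397 = 3176
    Σ(formed) = 4854 kJ
  ΔH_2 = 4718 − 4854 = −136 kJ
ΔH_1 − ΔH_2 = +95 kJ, so reaction 2 has the more negative ΔH; |ΔH_1 − ΔH_2| = 95 kJ.

Reaction 2, by 95 kJ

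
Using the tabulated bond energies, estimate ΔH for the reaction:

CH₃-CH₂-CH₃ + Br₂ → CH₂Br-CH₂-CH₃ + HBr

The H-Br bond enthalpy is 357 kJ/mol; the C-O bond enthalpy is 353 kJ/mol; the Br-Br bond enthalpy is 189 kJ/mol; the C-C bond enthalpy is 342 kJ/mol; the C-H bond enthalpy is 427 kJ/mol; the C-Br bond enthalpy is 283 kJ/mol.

ΔH ≈ −24 kJ

Bonds broken (reactants):
  Br-Br: 1 × 189 = 189
  C-C: 2 × 342 = 684
  C-H: 8 × 427 = 3416
  Σ(broken) = 4289 kJ
Bonds formed (products):
  C-Br: 1 × 283 = 283
  C-C: 2 × 342 = 684
  C-H: 7 × 427 = 2989
  H-Br: 1 × 357 = 357
  Σ(formed) = 4313 kJ
ΔH = Σ(broken) − Σ(formed) = 4289 − 4313 = −24 kJ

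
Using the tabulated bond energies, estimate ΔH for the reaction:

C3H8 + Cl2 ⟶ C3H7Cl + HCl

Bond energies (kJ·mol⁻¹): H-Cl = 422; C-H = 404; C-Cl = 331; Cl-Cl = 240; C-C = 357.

Bonds broken (reactants):
  C-C: 2 × 357 = 714
  C-H: 8 × 404 = 3232
  Cl-Cl: 1 × 240 = 240
  Σ(broken) = 4186 kJ
Bonds formed (products):
  C-C: 2 × 357 = 714
  C-Cl: 1 × 331 = 331
  C-H: 7 × 404 = 2828
  H-Cl: 1 × 422 = 422
  Σ(formed) = 4295 kJ
ΔH = Σ(broken) − Σ(formed) = 4186 − 4295 = −109 kJ

ΔH ≈ −109 kJ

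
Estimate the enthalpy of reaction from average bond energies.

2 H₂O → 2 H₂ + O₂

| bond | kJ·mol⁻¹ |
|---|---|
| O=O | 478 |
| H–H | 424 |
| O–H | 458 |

ΔH ≈ +506 kJ

Bonds broken (reactants):
  O–H: 4 × 458 = 1832
  Σ(broken) = 1832 kJ
Bonds formed (products):
  H–H: 2 × 424 = 848
  O=O: 1 × 478 = 478
  Σ(formed) = 1326 kJ
ΔH = Σ(broken) − Σ(formed) = 1832 − 1326 = +506 kJ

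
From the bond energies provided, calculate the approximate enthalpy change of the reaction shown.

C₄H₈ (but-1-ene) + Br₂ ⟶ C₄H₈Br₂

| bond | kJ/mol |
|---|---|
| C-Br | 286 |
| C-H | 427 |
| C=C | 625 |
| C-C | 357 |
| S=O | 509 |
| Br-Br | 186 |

Bonds broken (reactants):
  Br-Br: 1 × 186 = 186
  C-C: 2 × 357 = 714
  C-H: 8 × 427 = 3416
  C=C: 1 × 625 = 625
  Σ(broken) = 4941 kJ
Bonds formed (products):
  C-Br: 2 × 286 = 572
  C-C: 3 × 357 = 1071
  C-H: 8 × 427 = 3416
  Σ(formed) = 5059 kJ
ΔH = Σ(broken) − Σ(formed) = 4941 − 5059 = −118 kJ

ΔH ≈ −118 kJ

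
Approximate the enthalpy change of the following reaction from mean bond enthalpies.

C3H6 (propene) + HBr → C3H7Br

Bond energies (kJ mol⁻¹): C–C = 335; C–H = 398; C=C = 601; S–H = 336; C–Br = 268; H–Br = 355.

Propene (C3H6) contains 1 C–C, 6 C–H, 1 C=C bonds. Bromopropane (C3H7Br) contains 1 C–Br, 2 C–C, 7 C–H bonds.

Bonds broken (reactants):
  C–C: 1 × 335 = 335
  C–H: 6 × 398 = 2388
  C=C: 1 × 601 = 601
  H–Br: 1 × 355 = 355
  Σ(broken) = 3679 kJ
Bonds formed (products):
  C–Br: 1 × 268 = 268
  C–C: 2 × 335 = 670
  C–H: 7 × 398 = 2786
  Σ(formed) = 3724 kJ
ΔH = Σ(broken) − Σ(formed) = 3679 − 3724 = −45 kJ

ΔH ≈ −45 kJ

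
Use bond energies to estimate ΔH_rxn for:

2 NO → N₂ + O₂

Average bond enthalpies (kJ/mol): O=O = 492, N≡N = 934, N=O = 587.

Bonds broken (reactants):
  N=O: 2 × 587 = 1174
  Σ(broken) = 1174 kJ
Bonds formed (products):
  N≡N: 1 × 934 = 934
  O=O: 1 × 492 = 492
  Σ(formed) = 1426 kJ
ΔH = Σ(broken) − Σ(formed) = 1174 − 1426 = −252 kJ

ΔH ≈ −252 kJ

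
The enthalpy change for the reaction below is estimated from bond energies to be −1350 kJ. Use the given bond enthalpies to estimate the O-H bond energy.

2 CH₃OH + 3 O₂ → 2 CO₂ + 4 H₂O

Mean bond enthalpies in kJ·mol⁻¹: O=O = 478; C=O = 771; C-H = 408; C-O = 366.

Let D be the O-H bond energy.
Σ(broken) = 6×408 + 2×366 + 2×D + 3×478 = 4614 + 2D
Σ(formed) = 4×771 + 8×D = 3084 + 8D
ΔH = Σ(broken) − Σ(formed) = (4614 + 2D) − (3084 + 8D) = +1530 − 6D
Setting this equal to −1350 kJ gives 6D = 2880, so D = 480 kJ/mol.

D(O-H) ≈ 480 kJ/mol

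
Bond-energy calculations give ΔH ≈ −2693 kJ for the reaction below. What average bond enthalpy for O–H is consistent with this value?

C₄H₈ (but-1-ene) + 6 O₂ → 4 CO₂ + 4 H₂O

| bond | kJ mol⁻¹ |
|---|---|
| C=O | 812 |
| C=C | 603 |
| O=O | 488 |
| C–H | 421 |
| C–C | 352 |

D(O–H) ≈ 475 kJ/mol

Let D be the O–H bond energy.
Σ(broken) = 2×352 + 8×421 + 1×603 + 6×488 = 7603
Σ(formed) = 8×812 + 8×D = 6496 + 8D
ΔH = Σ(broken) − Σ(formed) = (7603) − (6496 + 8D) = +1107 − 8D
Setting this equal to −2693 kJ gives 8D = 3800, so D = 475 kJ/mol.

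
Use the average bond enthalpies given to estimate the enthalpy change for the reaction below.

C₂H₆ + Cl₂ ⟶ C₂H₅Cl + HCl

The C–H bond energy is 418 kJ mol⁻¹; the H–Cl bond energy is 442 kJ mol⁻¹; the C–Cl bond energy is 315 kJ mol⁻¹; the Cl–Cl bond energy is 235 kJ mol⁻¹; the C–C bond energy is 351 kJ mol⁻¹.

Bonds broken (reactants):
  C–C: 1 × 351 = 351
  C–H: 6 × 418 = 2508
  Cl–Cl: 1 × 235 = 235
  Σ(broken) = 3094 kJ
Bonds formed (products):
  C–C: 1 × 351 = 351
  C–Cl: 1 × 315 = 315
  C–H: 5 × 418 = 2090
  H–Cl: 1 × 442 = 442
  Σ(formed) = 3198 kJ
ΔH = Σ(broken) − Σ(formed) = 3094 − 3198 = −104 kJ

ΔH ≈ −104 kJ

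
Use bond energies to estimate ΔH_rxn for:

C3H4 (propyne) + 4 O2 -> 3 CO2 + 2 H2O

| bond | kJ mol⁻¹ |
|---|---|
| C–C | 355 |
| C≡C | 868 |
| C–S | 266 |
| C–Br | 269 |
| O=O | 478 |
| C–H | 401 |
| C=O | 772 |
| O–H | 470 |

ΔH ≈ −1773 kJ

Bonds broken (reactants):
  C≡C: 1 × 868 = 868
  C–C: 1 × 355 = 355
  C–H: 4 × 401 = 1604
  O=O: 4 × 478 = 1912
  Σ(broken) = 4739 kJ
Bonds formed (products):
  C=O: 6 × 772 = 4632
  O–H: 4 × 470 = 1880
  Σ(formed) = 6512 kJ
ΔH = Σ(broken) − Σ(formed) = 4739 − 6512 = −1773 kJ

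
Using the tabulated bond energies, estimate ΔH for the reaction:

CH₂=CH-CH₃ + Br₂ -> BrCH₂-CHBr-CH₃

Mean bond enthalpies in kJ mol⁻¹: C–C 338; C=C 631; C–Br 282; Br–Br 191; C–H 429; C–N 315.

ΔH ≈ −80 kJ

Bonds broken (reactants):
  Br–Br: 1 × 191 = 191
  C–C: 1 × 338 = 338
  C–H: 6 × 429 = 2574
  C=C: 1 × 631 = 631
  Σ(broken) = 3734 kJ
Bonds formed (products):
  C–Br: 2 × 282 = 564
  C–C: 2 × 338 = 676
  C–H: 6 × 429 = 2574
  Σ(formed) = 3814 kJ
ΔH = Σ(broken) − Σ(formed) = 3734 − 3814 = −80 kJ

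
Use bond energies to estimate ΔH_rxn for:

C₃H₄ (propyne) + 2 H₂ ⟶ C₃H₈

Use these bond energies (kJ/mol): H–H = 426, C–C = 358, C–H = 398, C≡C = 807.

ΔH ≈ −291 kJ

Bonds broken (reactants):
  C≡C: 1 × 807 = 807
  C–C: 1 × 358 = 358
  C–H: 4 × 398 = 1592
  H–H: 2 × 426 = 852
  Σ(broken) = 3609 kJ
Bonds formed (products):
  C–C: 2 × 358 = 716
  C–H: 8 × 398 = 3184
  Σ(formed) = 3900 kJ
ΔH = Σ(broken) − Σ(formed) = 3609 − 3900 = −291 kJ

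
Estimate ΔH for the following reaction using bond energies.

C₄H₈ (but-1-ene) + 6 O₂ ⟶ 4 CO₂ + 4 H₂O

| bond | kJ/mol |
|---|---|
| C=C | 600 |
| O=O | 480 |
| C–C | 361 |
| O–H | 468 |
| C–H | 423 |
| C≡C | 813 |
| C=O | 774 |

ΔH ≈ −2350 kJ

Bonds broken (reactants):
  C–C: 2 × 361 = 722
  C–H: 8 × 423 = 3384
  C=C: 1 × 600 = 600
  O=O: 6 × 480 = 2880
  Σ(broken) = 7586 kJ
Bonds formed (products):
  C=O: 8 × 774 = 6192
  O–H: 8 × 468 = 3744
  Σ(formed) = 9936 kJ
ΔH = Σ(broken) − Σ(formed) = 7586 − 9936 = −2350 kJ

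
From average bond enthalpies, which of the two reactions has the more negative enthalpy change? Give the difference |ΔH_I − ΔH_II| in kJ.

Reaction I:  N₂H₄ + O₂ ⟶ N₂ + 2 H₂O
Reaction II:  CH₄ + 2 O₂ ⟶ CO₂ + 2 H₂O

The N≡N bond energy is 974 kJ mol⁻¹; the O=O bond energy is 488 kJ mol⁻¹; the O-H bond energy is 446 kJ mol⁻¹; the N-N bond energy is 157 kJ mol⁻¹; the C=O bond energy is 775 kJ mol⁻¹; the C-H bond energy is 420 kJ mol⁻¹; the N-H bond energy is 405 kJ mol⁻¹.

Reaction II, by 185 kJ

Reaction I:
  Bonds broken (reactants):
    N-H: 4 × 405 = 1620
    N-N: 1 × 157 = 157
    O=O: 1 × 488 = 488
    Σ(broken) = 2265 kJ
  Bonds formed (products):
    N≡N: 1 × 974 = 974
    O-H: 4 × 446 = 1784
    Σ(formed) = 2758 kJ
  ΔH_I = 2265 − 2758 = −493 kJ
Reaction II:
  Bonds broken (reactants):
    C-H: 4 × 420 = 1680
    O=O: 2 × 488 = 976
    Σ(broken) = 2656 kJ
  Bonds formed (products):
    C=O: 2 × 775 = 1550
    O-H: 4 × 446 = 1784
    Σ(formed) = 3334 kJ
  ΔH_II = 2656 − 3334 = −678 kJ
ΔH_I − ΔH_II = +185 kJ, so reaction II has the more negative ΔH; |ΔH_I − ΔH_II| = 185 kJ.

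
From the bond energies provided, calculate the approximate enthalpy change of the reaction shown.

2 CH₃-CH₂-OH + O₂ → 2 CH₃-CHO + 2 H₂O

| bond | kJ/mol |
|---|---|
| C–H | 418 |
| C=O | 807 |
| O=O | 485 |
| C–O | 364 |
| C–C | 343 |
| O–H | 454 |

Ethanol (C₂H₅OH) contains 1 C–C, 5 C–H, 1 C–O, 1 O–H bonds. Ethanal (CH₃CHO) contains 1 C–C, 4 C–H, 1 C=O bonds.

Bonds broken (reactants):
  C–C: 2 × 343 = 686
  C–H: 10 × 418 = 4180
  C–O: 2 × 364 = 728
  O–H: 2 × 454 = 908
  O=O: 1 × 485 = 485
  Σ(broken) = 6987 kJ
Bonds formed (products):
  C–C: 2 × 343 = 686
  C–H: 8 × 418 = 3344
  C=O: 2 × 807 = 1614
  O–H: 4 × 454 = 1816
  Σ(formed) = 7460 kJ
ΔH = Σ(broken) − Σ(formed) = 6987 − 7460 = −473 kJ

ΔH ≈ −473 kJ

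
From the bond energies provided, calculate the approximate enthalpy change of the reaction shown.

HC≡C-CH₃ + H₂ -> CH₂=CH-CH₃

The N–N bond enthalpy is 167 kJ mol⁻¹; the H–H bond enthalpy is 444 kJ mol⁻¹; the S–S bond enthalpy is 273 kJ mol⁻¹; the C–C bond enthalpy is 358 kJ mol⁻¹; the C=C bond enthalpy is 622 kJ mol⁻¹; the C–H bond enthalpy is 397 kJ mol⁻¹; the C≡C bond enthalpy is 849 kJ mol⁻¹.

Bonds broken (reactants):
  C≡C: 1 × 849 = 849
  C–C: 1 × 358 = 358
  C–H: 4 × 397 = 1588
  H–H: 1 × 444 = 444
  Σ(broken) = 3239 kJ
Bonds formed (products):
  C–C: 1 × 358 = 358
  C–H: 6 × 397 = 2382
  C=C: 1 × 622 = 622
  Σ(formed) = 3362 kJ
ΔH = Σ(broken) − Σ(formed) = 3239 − 3362 = −123 kJ

ΔH ≈ −123 kJ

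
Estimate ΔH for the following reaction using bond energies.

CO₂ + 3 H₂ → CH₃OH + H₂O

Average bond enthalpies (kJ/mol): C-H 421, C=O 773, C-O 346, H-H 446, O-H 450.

ΔH ≈ −75 kJ

Bonds broken (reactants):
  C=O: 2 × 773 = 1546
  H-H: 3 × 446 = 1338
  Σ(broken) = 2884 kJ
Bonds formed (products):
  C-H: 3 × 421 = 1263
  C-O: 1 × 346 = 346
  O-H: 3 × 450 = 1350
  Σ(formed) = 2959 kJ
ΔH = Σ(broken) − Σ(formed) = 2884 − 2959 = −75 kJ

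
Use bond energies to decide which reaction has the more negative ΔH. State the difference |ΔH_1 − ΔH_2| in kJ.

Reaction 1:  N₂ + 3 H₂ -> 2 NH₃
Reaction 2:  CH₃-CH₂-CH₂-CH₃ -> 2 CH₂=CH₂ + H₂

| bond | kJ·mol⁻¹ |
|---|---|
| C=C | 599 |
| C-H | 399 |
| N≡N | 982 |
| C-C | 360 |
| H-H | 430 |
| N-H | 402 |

Reaction 1, by 390 kJ

Reaction 1:
  Bonds broken (reactants):
    H-H: 3 × 430 = 1290
    N≡N: 1 × 982 = 982
    Σ(broken) = 2272 kJ
  Bonds formed (products):
    N-H: 6 × 402 = 2412
    Σ(formed) = 2412 kJ
  ΔH_1 = 2272 − 2412 = −140 kJ
Reaction 2:
  Bonds broken (reactants):
    C-C: 3 × 360 = 1080
    C-H: 10 × 399 = 3990
    Σ(broken) = 5070 kJ
  Bonds formed (products):
    C-H: 8 × 399 = 3192
    C=C: 2 × 599 = 1198
    H-H: 1 × 430 = 430
    Σ(formed) = 4820 kJ
  ΔH_2 = 5070 − 4820 = +250 kJ
ΔH_1 − ΔH_2 = −390 kJ, so reaction 1 has the more negative ΔH; |ΔH_1 − ΔH_2| = 390 kJ.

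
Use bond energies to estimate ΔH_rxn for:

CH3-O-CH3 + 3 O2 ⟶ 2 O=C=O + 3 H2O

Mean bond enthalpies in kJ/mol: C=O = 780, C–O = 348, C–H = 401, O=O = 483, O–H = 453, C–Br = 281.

Bonds broken (reactants):
  C–H: 6 × 401 = 2406
  C–O: 2 × 348 = 696
  O=O: 3 × 483 = 1449
  Σ(broken) = 4551 kJ
Bonds formed (products):
  C=O: 4 × 780 = 3120
  O–H: 6 × 453 = 2718
  Σ(formed) = 5838 kJ
ΔH = Σ(broken) − Σ(formed) = 4551 − 5838 = −1287 kJ

ΔH ≈ −1287 kJ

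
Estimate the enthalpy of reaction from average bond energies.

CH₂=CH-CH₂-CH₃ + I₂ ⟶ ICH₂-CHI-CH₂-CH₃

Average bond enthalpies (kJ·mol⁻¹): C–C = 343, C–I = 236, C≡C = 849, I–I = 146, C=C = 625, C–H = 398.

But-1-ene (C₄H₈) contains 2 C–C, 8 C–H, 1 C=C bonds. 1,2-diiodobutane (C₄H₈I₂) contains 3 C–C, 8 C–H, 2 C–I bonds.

ΔH ≈ −44 kJ

Bonds broken (reactants):
  C–C: 2 × 343 = 686
  C–H: 8 × 398 = 3184
  C=C: 1 × 625 = 625
  I–I: 1 × 146 = 146
  Σ(broken) = 4641 kJ
Bonds formed (products):
  C–C: 3 × 343 = 1029
  C–H: 8 × 398 = 3184
  C–I: 2 × 236 = 472
  Σ(formed) = 4685 kJ
ΔH = Σ(broken) − Σ(formed) = 4641 − 4685 = −44 kJ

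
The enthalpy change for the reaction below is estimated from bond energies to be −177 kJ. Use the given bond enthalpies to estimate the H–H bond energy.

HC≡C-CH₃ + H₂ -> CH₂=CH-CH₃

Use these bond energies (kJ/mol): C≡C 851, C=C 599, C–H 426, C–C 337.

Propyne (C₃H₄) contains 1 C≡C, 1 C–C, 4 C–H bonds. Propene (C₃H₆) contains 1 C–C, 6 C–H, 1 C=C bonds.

Let D be the H–H bond energy.
Σ(broken) = 1×851 + 1×337 + 4×426 + 1×D = 2892 + D
Σ(formed) = 1×337 + 6×426 + 1×599 = 3492
ΔH = Σ(broken) − Σ(formed) = (2892 + D) − (3492) = −600 + D
Setting this equal to −177 kJ gives D = 423 kJ/mol.

D(H–H) ≈ 423 kJ/mol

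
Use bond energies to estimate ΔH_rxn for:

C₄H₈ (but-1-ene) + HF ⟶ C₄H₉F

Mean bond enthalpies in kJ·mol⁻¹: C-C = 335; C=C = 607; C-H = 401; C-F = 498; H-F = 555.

ΔH ≈ −72 kJ

Bonds broken (reactants):
  C-C: 2 × 335 = 670
  C-H: 8 × 401 = 3208
  C=C: 1 × 607 = 607
  H-F: 1 × 555 = 555
  Σ(broken) = 5040 kJ
Bonds formed (products):
  C-C: 3 × 335 = 1005
  C-F: 1 × 498 = 498
  C-H: 9 × 401 = 3609
  Σ(formed) = 5112 kJ
ΔH = Σ(broken) − Σ(formed) = 5040 − 5112 = −72 kJ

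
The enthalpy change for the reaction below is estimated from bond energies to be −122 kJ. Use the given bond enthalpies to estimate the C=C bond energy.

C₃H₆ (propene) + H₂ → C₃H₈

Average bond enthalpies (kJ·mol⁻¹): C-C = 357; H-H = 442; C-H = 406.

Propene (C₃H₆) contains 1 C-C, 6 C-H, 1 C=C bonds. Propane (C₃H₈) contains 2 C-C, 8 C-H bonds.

Let D be the C=C bond energy.
Σ(broken) = 1×357 + 6×406 + 1×D + 1×442 = 3235 + D
Σ(formed) = 2×357 + 8×406 = 3962
ΔH = Σ(broken) − Σ(formed) = (3235 + D) − (3962) = −727 + D
Setting this equal to −122 kJ gives D = 605 kJ/mol.

D(C=C) ≈ 605 kJ/mol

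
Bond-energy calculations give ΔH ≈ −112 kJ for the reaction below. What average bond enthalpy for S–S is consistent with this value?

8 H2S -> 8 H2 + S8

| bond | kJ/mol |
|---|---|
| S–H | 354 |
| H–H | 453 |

D(S–S) ≈ 269 kJ/mol

Let D be the S–S bond energy.
Σ(broken) = 16×354 = 5664
Σ(formed) = 8×453 + 8×D = 3624 + 8D
ΔH = Σ(broken) − Σ(formed) = (5664) − (3624 + 8D) = +2040 − 8D
Setting this equal to −112 kJ gives 8D = 2152, so D = 269 kJ/mol.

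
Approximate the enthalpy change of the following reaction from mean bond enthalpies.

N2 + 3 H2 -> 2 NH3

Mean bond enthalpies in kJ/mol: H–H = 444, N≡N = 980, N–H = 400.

ΔH ≈ −88 kJ

Bonds broken (reactants):
  H–H: 3 × 444 = 1332
  N≡N: 1 × 980 = 980
  Σ(broken) = 2312 kJ
Bonds formed (products):
  N–H: 6 × 400 = 2400
  Σ(formed) = 2400 kJ
ΔH = Σ(broken) − Σ(formed) = 2312 − 2400 = −88 kJ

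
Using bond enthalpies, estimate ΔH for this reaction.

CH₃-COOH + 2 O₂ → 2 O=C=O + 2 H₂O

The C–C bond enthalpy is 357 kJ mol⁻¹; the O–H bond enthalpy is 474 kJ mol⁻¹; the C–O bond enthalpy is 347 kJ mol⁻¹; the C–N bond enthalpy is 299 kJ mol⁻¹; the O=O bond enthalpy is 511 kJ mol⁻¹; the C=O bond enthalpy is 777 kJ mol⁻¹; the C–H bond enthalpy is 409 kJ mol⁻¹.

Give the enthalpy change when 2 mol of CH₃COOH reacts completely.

Bonds broken (reactants):
  C–C: 1 × 357 = 357
  C–H: 3 × 409 = 1227
  C–O: 1 × 347 = 347
  C=O: 1 × 777 = 777
  O–H: 1 × 474 = 474
  O=O: 2 × 511 = 1022
  Σ(broken) = 4204 kJ
Bonds formed (products):
  C=O: 4 × 777 = 3108
  O–H: 4 × 474 = 1896
  Σ(formed) = 5004 kJ
ΔH = Σ(broken) − Σ(formed) = 4204 − 5004 = −800 kJ
For 2× the reaction as written: 2 × (−800) = −1600 kJ

ΔH = −1600 kJ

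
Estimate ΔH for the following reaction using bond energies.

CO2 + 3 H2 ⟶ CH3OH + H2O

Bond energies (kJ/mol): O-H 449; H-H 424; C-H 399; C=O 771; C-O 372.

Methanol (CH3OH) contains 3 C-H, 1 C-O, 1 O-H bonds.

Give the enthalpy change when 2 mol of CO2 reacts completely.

Bonds broken (reactants):
  C=O: 2 × 771 = 1542
  H-H: 3 × 424 = 1272
  Σ(broken) = 2814 kJ
Bonds formed (products):
  C-H: 3 × 399 = 1197
  C-O: 1 × 372 = 372
  O-H: 3 × 449 = 1347
  Σ(formed) = 2916 kJ
ΔH = Σ(broken) − Σ(formed) = 2814 − 2916 = −102 kJ
For 2× the reaction as written: 2 × (−102) = −204 kJ

ΔH = −204 kJ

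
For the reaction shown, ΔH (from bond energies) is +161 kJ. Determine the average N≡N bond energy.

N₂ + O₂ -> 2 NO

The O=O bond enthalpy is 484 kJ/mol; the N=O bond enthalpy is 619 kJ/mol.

Let D be the N≡N bond energy.
Σ(broken) = 1×D + 1×484 = 484 + D
Σ(formed) = 2×619 = 1238
ΔH = Σ(broken) − Σ(formed) = (484 + D) − (1238) = −754 + D
Setting this equal to +161 kJ gives D = 915 kJ/mol.

D(N≡N) ≈ 915 kJ/mol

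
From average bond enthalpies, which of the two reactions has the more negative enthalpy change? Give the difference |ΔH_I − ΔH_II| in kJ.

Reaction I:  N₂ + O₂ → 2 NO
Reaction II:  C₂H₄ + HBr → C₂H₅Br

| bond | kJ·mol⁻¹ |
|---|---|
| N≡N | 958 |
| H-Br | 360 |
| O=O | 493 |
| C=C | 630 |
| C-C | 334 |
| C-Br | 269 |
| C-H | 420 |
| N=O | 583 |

Reaction II, by 318 kJ

Reaction I:
  Bonds broken (reactants):
    N≡N: 1 × 958 = 958
    O=O: 1 × 493 = 493
    Σ(broken) = 1451 kJ
  Bonds formed (products):
    N=O: 2 × 583 = 1166
    Σ(formed) = 1166 kJ
  ΔH_I = 1451 − 1166 = +285 kJ
Reaction II:
  Bonds broken (reactants):
    C-H: 4 × 420 = 1680
    C=C: 1 × 630 = 630
    H-Br: 1 × 360 = 360
    Σ(broken) = 2670 kJ
  Bonds formed (products):
    C-Br: 1 × 269 = 269
    C-C: 1 × 334 = 334
    C-H: 5 × 420 = 2100
    Σ(formed) = 2703 kJ
  ΔH_II = 2670 − 2703 = −33 kJ
ΔH_I − ΔH_II = +318 kJ, so reaction II has the more negative ΔH; |ΔH_I − ΔH_II| = 318 kJ.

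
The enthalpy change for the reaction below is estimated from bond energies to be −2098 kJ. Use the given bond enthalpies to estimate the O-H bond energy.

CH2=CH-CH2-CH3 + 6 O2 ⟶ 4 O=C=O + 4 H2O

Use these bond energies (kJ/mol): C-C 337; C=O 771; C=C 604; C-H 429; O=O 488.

D(O-H) ≈ 446 kJ/mol

Let D be the O-H bond energy.
Σ(broken) = 2×337 + 8×429 + 1×604 + 6×488 = 7638
Σ(formed) = 8×771 + 8×D = 6168 + 8D
ΔH = Σ(broken) − Σ(formed) = (7638) − (6168 + 8D) = +1470 − 8D
Setting this equal to −2098 kJ gives 8D = 3568, so D = 446 kJ/mol.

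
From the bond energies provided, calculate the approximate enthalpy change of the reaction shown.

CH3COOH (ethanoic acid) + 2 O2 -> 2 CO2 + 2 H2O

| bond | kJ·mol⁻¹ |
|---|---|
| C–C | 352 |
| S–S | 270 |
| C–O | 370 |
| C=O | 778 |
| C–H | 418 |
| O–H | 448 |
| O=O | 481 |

Bonds broken (reactants):
  C–C: 1 × 352 = 352
  C–H: 3 × 418 = 1254
  C–O: 1 × 370 = 370
  C=O: 1 × 778 = 778
  O–H: 1 × 448 = 448
  O=O: 2 × 481 = 962
  Σ(broken) = 4164 kJ
Bonds formed (products):
  C=O: 4 × 778 = 3112
  O–H: 4 × 448 = 1792
  Σ(formed) = 4904 kJ
ΔH = Σ(broken) − Σ(formed) = 4164 − 4904 = −740 kJ

ΔH ≈ −740 kJ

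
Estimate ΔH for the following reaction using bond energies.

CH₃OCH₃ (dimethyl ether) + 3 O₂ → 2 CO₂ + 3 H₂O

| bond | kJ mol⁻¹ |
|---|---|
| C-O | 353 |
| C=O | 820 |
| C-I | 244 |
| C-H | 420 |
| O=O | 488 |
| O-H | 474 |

ΔH ≈ −1434 kJ

Bonds broken (reactants):
  C-H: 6 × 420 = 2520
  C-O: 2 × 353 = 706
  O=O: 3 × 488 = 1464
  Σ(broken) = 4690 kJ
Bonds formed (products):
  C=O: 4 × 820 = 3280
  O-H: 6 × 474 = 2844
  Σ(formed) = 6124 kJ
ΔH = Σ(broken) − Σ(formed) = 4690 − 6124 = −1434 kJ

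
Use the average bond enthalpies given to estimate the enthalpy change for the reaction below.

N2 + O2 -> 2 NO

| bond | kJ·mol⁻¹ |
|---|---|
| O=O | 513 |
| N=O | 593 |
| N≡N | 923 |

ΔH ≈ +250 kJ

Bonds broken (reactants):
  N≡N: 1 × 923 = 923
  O=O: 1 × 513 = 513
  Σ(broken) = 1436 kJ
Bonds formed (products):
  N=O: 2 × 593 = 1186
  Σ(formed) = 1186 kJ
ΔH = Σ(broken) − Σ(formed) = 1436 − 1186 = +250 kJ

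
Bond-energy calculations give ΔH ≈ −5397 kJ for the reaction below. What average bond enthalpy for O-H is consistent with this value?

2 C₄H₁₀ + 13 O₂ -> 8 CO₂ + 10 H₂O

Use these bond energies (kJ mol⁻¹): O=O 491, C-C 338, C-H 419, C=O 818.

Let D be the O-H bond energy.
Σ(broken) = 6×338 + 20×419 + 13×491 = 16791
Σ(formed) = 16×818 + 20×D = 13088 + 20D
ΔH = Σ(broken) − Σ(formed) = (16791) − (13088 + 20D) = +3703 − 20D
Setting this equal to −5397 kJ gives 20D = 9100, so D = 455 kJ/mol.

D(O-H) ≈ 455 kJ/mol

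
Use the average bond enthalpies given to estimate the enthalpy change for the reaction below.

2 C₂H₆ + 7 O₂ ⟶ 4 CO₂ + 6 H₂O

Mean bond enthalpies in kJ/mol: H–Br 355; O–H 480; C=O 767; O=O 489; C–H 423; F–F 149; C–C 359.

Bonds broken (reactants):
  C–C: 2 × 359 = 718
  C–H: 12 × 423 = 5076
  O=O: 7 × 489 = 3423
  Σ(broken) = 9217 kJ
Bonds formed (products):
  C=O: 8 × 767 = 6136
  O–H: 12 × 480 = 5760
  Σ(formed) = 11896 kJ
ΔH = Σ(broken) − Σ(formed) = 9217 − 11896 = −2679 kJ

ΔH ≈ −2679 kJ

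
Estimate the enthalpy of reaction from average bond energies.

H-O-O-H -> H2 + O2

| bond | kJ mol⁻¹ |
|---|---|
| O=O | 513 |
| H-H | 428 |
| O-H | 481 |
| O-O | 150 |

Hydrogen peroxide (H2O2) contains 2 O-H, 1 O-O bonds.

ΔH ≈ +171 kJ

Bonds broken (reactants):
  O-H: 2 × 481 = 962
  O-O: 1 × 150 = 150
  Σ(broken) = 1112 kJ
Bonds formed (products):
  H-H: 1 × 428 = 428
  O=O: 1 × 513 = 513
  Σ(formed) = 941 kJ
ΔH = Σ(broken) − Σ(formed) = 1112 − 941 = +171 kJ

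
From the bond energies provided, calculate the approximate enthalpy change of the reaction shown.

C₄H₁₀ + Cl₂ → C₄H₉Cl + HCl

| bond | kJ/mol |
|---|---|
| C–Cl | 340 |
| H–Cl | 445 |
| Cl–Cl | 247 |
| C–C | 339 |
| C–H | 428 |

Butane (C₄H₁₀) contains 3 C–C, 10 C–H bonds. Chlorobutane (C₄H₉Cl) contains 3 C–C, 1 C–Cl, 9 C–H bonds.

ΔH ≈ −110 kJ

Bonds broken (reactants):
  C–C: 3 × 339 = 1017
  C–H: 10 × 428 = 4280
  Cl–Cl: 1 × 247 = 247
  Σ(broken) = 5544 kJ
Bonds formed (products):
  C–C: 3 × 339 = 1017
  C–Cl: 1 × 340 = 340
  C–H: 9 × 428 = 3852
  H–Cl: 1 × 445 = 445
  Σ(formed) = 5654 kJ
ΔH = Σ(broken) − Σ(formed) = 5544 − 5654 = −110 kJ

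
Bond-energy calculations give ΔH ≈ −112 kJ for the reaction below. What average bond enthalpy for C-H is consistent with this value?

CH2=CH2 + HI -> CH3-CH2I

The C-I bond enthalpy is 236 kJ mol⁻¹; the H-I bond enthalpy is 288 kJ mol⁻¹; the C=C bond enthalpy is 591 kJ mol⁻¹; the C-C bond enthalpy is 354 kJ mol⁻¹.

D(C-H) ≈ 401 kJ/mol

Let D be the C-H bond energy.
Σ(broken) = 4×D + 1×591 + 1×288 = 879 + 4D
Σ(formed) = 1×354 + 5×D + 1×236 = 590 + 5D
ΔH = Σ(broken) − Σ(formed) = (879 + 4D) − (590 + 5D) = +289 − D
Setting this equal to −112 kJ gives D = 401 kJ/mol.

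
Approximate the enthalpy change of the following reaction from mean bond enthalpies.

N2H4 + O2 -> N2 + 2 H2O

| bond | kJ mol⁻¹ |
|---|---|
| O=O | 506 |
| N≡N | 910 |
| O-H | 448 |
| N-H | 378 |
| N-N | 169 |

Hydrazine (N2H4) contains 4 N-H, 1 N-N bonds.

Bonds broken (reactants):
  N-H: 4 × 378 = 1512
  N-N: 1 × 169 = 169
  O=O: 1 × 506 = 506
  Σ(broken) = 2187 kJ
Bonds formed (products):
  N≡N: 1 × 910 = 910
  O-H: 4 × 448 = 1792
  Σ(formed) = 2702 kJ
ΔH = Σ(broken) − Σ(formed) = 2187 − 2702 = −515 kJ

ΔH ≈ −515 kJ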